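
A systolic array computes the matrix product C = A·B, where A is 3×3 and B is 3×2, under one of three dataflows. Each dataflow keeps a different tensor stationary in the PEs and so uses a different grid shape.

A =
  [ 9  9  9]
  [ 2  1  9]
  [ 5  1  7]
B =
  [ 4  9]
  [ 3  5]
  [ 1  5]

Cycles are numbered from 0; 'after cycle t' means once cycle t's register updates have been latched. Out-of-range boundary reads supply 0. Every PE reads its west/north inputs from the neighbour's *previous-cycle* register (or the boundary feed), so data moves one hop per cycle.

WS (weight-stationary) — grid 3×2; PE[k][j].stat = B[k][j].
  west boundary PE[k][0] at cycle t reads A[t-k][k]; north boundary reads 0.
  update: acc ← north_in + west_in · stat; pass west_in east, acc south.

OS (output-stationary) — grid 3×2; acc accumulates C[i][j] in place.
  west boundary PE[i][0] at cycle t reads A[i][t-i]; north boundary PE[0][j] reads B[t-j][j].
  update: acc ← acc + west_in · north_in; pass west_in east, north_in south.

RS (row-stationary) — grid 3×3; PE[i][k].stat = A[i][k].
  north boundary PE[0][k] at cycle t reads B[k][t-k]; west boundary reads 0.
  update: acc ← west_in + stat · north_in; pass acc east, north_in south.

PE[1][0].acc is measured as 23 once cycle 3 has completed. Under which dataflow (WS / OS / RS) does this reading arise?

dataflow = WS

Under WS (3×2), PE[1][0]:
  step 0 · PE1,0: acc=0; fwd→0 fwd↓0
  step 1 · PE1,0: acc=63; fwd→9 fwd↓63
  step 2 · PE1,0: acc=11; fwd→1 fwd↓11
  step 3 · PE1,0: acc=23; fwd→1 fwd↓23
Under OS (3×2), PE[1][0]:
  step 0 · PE1,0: acc=0; fwd→0 fwd↓0
  step 1 · PE1,0: acc=8; fwd→2 fwd↓4
  step 2 · PE1,0: acc=11; fwd→1 fwd↓3
  step 3 · PE1,0: acc=20; fwd→9 fwd↓1
Under RS (3×3), PE[1][0]:
  step 0 · PE1,0: acc=0; fwd→0 fwd↓0
  step 1 · PE1,0: acc=8; fwd→8 fwd↓4
  step 2 · PE1,0: acc=18; fwd→18 fwd↓9
  step 3 · PE1,0: acc=0; fwd→0 fwd↓0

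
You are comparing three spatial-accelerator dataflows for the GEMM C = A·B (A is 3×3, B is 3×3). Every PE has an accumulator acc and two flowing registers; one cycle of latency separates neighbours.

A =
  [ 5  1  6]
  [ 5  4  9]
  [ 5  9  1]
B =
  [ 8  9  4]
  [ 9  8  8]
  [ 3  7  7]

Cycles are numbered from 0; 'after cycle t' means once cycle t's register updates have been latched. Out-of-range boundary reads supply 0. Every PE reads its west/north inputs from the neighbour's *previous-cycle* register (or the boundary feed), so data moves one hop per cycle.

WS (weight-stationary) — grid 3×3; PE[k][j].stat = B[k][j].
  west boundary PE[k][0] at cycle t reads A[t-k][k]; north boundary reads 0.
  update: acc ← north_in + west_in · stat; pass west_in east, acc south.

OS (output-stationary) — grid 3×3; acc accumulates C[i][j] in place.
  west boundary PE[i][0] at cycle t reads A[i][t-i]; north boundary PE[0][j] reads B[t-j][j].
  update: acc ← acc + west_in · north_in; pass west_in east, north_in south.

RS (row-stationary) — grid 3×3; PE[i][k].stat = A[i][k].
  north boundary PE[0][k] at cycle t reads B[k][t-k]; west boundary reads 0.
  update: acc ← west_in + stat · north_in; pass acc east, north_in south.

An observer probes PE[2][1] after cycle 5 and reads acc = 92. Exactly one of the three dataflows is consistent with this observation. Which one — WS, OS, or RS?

WS (3×3 grid), PE[2][1]:
  cycle 0: PE[2][1] → acc 0, east 0, south 0
  cycle 1: PE[2][1] → acc 0, east 0, south 0
  cycle 2: PE[2][1] → acc 0, east 0, south 0
  cycle 3: PE[2][1] → acc 95, east 6, south 95
  cycle 4: PE[2][1] → acc 140, east 9, south 140
  cycle 5: PE[2][1] → acc 124, east 1, south 124
OS (3×3 grid), PE[2][1]:
  cycle 0: PE[2][1] → acc 0, east 0, south 0
  cycle 1: PE[2][1] → acc 0, east 0, south 0
  cycle 2: PE[2][1] → acc 0, east 0, south 0
  cycle 3: PE[2][1] → acc 45, east 5, south 9
  cycle 4: PE[2][1] → acc 117, east 9, south 8
  cycle 5: PE[2][1] → acc 124, east 1, south 7
RS (3×3 grid), PE[2][1]:
  cycle 0: PE[2][1] → acc 0, east 0, south 0
  cycle 1: PE[2][1] → acc 0, east 0, south 0
  cycle 2: PE[2][1] → acc 0, east 0, south 0
  cycle 3: PE[2][1] → acc 121, east 121, south 9
  cycle 4: PE[2][1] → acc 117, east 117, south 8
  cycle 5: PE[2][1] → acc 92, east 92, south 8

dataflow = RS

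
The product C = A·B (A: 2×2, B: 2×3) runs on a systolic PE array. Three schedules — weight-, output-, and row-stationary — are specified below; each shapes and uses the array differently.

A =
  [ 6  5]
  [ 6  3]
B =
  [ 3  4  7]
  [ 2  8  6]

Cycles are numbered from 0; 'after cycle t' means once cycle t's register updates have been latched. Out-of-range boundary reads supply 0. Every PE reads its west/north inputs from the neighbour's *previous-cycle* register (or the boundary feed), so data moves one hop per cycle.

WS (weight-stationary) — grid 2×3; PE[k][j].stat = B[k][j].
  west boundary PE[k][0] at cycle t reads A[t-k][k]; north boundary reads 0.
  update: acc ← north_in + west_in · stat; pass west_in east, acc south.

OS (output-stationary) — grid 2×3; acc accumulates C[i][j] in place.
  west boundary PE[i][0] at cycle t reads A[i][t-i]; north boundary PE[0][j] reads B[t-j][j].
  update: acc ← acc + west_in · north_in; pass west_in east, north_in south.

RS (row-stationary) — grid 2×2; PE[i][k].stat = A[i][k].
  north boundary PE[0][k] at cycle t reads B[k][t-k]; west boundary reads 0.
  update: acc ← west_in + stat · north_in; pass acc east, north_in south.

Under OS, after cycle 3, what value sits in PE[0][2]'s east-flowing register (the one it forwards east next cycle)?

OS on a 2×3 grid — tracing PE[0][2] and its feeders:
  t=0 PE[0][1]: acc=0 h=0 v=0
  t=0 PE[0][2]: acc=0 h=0 v=0
  t=1 PE[0][1]: acc=24 h=6 v=4
  t=1 PE[0][2]: acc=0 h=0 v=0
  t=2 PE[0][1]: acc=64 h=5 v=8
  t=2 PE[0][2]: acc=42 h=6 v=7
  t=3 PE[0][1]: acc=64 h=0 v=0
  t=3 PE[0][2]: acc=72 h=5 v=6

register = 5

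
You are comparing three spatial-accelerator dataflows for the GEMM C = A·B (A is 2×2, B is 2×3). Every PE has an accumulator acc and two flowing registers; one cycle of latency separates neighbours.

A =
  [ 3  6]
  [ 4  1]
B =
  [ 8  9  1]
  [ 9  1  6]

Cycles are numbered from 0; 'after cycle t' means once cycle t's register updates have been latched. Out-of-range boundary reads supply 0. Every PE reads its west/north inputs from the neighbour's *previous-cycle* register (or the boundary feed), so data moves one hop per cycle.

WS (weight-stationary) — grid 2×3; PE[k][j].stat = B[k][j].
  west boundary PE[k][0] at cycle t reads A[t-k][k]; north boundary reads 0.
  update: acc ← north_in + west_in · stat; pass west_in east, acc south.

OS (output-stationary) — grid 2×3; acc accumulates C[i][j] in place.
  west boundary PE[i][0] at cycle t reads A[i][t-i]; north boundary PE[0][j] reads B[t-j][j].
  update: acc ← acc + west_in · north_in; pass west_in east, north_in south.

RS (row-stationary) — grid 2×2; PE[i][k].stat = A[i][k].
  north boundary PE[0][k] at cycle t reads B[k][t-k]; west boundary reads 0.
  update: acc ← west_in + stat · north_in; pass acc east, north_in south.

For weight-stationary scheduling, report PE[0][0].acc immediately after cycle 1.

PE[0][0].acc = 32

Tracing WS — 2×3 array, target PE[0][0]:
  cycle 0: PE[0][0] → acc 24, east 3, south 24
  cycle 1: PE[0][0] → acc 32, east 4, south 32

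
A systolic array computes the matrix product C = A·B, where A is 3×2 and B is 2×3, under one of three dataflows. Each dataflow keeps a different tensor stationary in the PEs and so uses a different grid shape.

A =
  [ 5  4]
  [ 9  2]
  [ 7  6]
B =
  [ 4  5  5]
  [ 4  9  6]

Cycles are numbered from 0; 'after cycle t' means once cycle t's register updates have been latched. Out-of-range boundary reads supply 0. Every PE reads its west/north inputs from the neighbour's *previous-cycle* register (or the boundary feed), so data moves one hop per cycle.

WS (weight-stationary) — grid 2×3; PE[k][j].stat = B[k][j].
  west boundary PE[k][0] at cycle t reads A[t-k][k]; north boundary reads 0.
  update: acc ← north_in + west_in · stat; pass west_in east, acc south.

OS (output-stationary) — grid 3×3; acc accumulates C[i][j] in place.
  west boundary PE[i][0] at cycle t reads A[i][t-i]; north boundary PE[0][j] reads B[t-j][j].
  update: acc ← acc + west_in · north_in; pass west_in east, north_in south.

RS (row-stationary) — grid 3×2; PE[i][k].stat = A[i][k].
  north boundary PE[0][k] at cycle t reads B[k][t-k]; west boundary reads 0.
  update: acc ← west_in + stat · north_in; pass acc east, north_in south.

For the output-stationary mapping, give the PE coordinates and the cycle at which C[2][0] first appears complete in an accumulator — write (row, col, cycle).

(row, col, cycle) = (2, 0, 3)

OS — PE[2][0] is where C[2][0] collects:
  0: (2,0).acc=0  regs=<0,0>
  1: (2,0).acc=0  regs=<0,0>
  2: (2,0).acc=28  regs=<7,4>
  3: (2,0).acc=52  regs=<6,4>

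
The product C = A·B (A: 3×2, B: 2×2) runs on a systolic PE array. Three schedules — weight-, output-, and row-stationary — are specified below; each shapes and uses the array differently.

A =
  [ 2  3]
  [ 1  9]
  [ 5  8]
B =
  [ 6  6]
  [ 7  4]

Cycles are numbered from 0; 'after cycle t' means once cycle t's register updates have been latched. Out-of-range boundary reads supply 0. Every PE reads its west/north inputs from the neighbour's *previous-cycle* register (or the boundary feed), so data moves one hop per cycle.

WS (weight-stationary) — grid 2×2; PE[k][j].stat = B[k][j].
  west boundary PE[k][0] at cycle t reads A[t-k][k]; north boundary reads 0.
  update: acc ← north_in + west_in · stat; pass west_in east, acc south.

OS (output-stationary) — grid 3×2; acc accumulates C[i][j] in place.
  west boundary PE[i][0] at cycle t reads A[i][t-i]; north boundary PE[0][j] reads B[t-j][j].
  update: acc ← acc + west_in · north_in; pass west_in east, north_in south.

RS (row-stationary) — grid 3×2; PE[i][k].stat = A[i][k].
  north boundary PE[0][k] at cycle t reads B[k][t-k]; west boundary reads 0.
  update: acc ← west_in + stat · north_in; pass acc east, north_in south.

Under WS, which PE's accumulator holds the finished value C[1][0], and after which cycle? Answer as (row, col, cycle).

(row, col, cycle) = (1, 0, 2)

WS: C[1][0] accumulates in PE[1][0]:
  cycle 0: PE[1][0] → acc 0, east 0, south 0
  cycle 1: PE[1][0] → acc 33, east 3, south 33
  cycle 2: PE[1][0] → acc 69, east 9, south 69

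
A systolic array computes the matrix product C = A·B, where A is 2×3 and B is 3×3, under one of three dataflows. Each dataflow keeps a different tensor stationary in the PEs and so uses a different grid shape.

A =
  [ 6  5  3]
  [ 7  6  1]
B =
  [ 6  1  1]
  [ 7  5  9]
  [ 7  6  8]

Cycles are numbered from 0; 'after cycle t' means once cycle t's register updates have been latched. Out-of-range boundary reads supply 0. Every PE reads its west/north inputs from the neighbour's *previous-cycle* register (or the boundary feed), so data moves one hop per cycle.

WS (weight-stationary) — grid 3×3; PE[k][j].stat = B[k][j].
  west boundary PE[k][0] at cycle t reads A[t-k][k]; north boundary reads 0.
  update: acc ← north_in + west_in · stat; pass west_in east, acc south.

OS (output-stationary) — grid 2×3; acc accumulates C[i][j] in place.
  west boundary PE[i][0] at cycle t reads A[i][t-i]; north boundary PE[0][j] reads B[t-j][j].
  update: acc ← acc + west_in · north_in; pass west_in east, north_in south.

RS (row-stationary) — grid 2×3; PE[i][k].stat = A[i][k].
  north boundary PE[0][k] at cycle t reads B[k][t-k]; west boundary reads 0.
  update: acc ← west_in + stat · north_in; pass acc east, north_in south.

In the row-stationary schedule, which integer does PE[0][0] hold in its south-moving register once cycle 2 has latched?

Tracing RS — 2×3 array, target PE[0][0]:
  [0] (0,0) acc=36 (h:36 v:6)
  [1] (0,0) acc=6 (h:6 v:1)
  [2] (0,0) acc=6 (h:6 v:1)

register = 1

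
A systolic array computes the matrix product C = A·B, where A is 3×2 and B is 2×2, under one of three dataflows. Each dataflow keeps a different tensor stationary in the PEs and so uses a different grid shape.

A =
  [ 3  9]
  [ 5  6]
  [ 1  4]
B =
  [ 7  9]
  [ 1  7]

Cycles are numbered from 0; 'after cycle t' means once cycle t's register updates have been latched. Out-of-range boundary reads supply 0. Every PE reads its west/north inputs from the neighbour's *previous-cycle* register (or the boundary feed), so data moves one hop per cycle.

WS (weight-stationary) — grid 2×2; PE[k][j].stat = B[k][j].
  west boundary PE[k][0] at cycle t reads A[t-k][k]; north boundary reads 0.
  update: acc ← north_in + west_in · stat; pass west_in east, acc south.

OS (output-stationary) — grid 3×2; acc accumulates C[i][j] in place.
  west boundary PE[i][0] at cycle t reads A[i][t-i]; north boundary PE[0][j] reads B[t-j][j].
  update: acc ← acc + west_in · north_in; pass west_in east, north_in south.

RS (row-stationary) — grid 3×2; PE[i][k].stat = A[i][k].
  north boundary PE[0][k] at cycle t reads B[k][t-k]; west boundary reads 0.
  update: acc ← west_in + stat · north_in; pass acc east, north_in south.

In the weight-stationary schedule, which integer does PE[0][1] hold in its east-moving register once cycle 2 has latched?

WS (2×2). Following PE[0][1] plus its west/north inputs:
  after 0 — PE[0][0] acc=21, pass-E 3, pass-S 21
  after 0 — PE[0][1] acc=0, pass-E 0, pass-S 0
  after 1 — PE[0][0] acc=35, pass-E 5, pass-S 35
  after 1 — PE[0][1] acc=27, pass-E 3, pass-S 27
  after 2 — PE[0][0] acc=7, pass-E 1, pass-S 7
  after 2 — PE[0][1] acc=45, pass-E 5, pass-S 45

register = 5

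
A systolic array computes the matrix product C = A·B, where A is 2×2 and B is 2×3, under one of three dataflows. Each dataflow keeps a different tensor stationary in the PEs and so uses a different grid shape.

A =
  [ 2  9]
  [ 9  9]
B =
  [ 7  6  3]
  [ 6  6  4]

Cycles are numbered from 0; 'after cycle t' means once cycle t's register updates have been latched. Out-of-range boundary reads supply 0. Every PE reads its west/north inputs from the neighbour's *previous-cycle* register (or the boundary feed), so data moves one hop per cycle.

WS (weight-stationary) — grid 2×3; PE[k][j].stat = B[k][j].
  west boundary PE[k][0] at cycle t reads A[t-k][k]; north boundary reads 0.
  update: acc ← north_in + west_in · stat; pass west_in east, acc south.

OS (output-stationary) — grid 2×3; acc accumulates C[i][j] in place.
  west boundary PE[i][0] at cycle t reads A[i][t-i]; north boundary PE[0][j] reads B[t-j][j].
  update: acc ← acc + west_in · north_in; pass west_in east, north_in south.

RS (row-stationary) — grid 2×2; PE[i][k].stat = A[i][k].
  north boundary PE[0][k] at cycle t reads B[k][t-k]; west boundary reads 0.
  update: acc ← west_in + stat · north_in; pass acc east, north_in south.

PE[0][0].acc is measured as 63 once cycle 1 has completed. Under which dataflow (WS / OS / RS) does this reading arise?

— WS: 2×3; PE[0][0] trace:
  t=0 PE[0][0]: acc=14 h=2 v=14
  t=1 PE[0][0]: acc=63 h=9 v=63
— OS: 2×3; PE[0][0] trace:
  t=0 PE[0][0]: acc=14 h=2 v=7
  t=1 PE[0][0]: acc=68 h=9 v=6
— RS: 2×2; PE[0][0] trace:
  t=0 PE[0][0]: acc=14 h=14 v=7
  t=1 PE[0][0]: acc=12 h=12 v=6

dataflow = WS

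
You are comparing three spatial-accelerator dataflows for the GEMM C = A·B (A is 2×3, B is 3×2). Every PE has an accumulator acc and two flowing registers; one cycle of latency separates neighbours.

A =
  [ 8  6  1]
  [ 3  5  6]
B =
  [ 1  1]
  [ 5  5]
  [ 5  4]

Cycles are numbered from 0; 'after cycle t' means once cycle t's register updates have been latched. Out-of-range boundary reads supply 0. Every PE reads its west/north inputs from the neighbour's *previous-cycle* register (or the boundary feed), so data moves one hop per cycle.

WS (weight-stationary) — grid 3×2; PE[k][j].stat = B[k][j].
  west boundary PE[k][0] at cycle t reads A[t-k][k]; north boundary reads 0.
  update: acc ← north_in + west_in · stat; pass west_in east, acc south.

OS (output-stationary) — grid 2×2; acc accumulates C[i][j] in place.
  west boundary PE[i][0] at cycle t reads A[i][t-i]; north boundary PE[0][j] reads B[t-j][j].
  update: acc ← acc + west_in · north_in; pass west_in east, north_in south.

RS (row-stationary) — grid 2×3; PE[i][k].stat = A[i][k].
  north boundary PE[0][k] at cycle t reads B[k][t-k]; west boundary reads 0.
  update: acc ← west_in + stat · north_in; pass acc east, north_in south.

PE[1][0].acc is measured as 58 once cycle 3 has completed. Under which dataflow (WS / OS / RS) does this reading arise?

dataflow = OS

WS [3×2] PE[1][0] across cycles:
  after 0 — PE[1][0] acc=0, pass-E 0, pass-S 0
  after 1 — PE[1][0] acc=38, pass-E 6, pass-S 38
  after 2 — PE[1][0] acc=28, pass-E 5, pass-S 28
  after 3 — PE[1][0] acc=0, pass-E 0, pass-S 0
OS [2×2] PE[1][0] across cycles:
  after 0 — PE[1][0] acc=0, pass-E 0, pass-S 0
  after 1 — PE[1][0] acc=3, pass-E 3, pass-S 1
  after 2 — PE[1][0] acc=28, pass-E 5, pass-S 5
  after 3 — PE[1][0] acc=58, pass-E 6, pass-S 5
RS [2×3] PE[1][0] across cycles:
  after 0 — PE[1][0] acc=0, pass-E 0, pass-S 0
  after 1 — PE[1][0] acc=3, pass-E 3, pass-S 1
  after 2 — PE[1][0] acc=3, pass-E 3, pass-S 1
  after 3 — PE[1][0] acc=0, pass-E 0, pass-S 0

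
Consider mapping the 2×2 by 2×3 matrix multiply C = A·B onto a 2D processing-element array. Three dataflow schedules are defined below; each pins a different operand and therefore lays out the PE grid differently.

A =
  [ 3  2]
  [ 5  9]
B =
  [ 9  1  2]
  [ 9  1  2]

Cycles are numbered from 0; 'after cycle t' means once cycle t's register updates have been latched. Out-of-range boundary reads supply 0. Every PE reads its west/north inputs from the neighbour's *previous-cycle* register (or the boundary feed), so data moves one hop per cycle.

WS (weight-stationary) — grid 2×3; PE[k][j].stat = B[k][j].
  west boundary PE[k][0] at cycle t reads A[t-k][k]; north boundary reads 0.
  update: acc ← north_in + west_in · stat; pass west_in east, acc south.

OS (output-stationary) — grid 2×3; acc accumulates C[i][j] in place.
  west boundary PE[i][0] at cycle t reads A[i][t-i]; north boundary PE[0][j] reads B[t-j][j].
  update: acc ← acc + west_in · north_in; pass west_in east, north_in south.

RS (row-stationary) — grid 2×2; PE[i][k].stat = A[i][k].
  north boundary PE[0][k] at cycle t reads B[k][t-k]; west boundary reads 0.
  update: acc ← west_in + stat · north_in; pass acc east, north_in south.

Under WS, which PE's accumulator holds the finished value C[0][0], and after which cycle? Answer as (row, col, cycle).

(row, col, cycle) = (1, 0, 1)

WS — PE[1][0] is where C[0][0] collects:
  0: (1,0).acc=0  regs=<0,0>
  1: (1,0).acc=45  regs=<2,45>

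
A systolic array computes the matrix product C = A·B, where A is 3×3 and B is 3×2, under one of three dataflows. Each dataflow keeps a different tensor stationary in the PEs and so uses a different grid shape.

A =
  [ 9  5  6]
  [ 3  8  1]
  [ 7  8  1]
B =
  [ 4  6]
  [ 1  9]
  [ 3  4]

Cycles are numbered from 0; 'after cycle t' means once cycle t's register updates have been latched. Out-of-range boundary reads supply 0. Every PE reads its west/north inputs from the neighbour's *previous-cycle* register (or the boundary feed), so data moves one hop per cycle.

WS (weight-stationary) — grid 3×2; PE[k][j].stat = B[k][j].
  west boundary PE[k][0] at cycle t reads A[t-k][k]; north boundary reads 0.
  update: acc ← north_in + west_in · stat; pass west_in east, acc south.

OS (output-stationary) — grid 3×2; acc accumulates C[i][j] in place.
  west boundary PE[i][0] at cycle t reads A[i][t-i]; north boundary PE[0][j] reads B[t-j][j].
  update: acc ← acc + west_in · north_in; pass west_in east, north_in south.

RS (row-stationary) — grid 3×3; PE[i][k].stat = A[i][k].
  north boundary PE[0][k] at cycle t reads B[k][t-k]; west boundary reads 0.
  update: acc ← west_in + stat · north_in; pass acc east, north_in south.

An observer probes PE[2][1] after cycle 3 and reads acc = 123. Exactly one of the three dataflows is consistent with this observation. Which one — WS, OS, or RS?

dataflow = WS

WS [3×2] PE[2][1] across cycles:
  @0  [2,1]  acc 0  |  →0  ↓0
  @1  [2,1]  acc 0  |  →0  ↓0
  @2  [2,1]  acc 0  |  →0  ↓0
  @3  [2,1]  acc 123  |  →6  ↓123
OS [3×2] PE[2][1] across cycles:
  @0  [2,1]  acc 0  |  →0  ↓0
  @1  [2,1]  acc 0  |  →0  ↓0
  @2  [2,1]  acc 0  |  →0  ↓0
  @3  [2,1]  acc 42  |  →7  ↓6
RS [3×3] PE[2][1] across cycles:
  @0  [2,1]  acc 0  |  →0  ↓0
  @1  [2,1]  acc 0  |  →0  ↓0
  @2  [2,1]  acc 0  |  →0  ↓0
  @3  [2,1]  acc 36  |  →36  ↓1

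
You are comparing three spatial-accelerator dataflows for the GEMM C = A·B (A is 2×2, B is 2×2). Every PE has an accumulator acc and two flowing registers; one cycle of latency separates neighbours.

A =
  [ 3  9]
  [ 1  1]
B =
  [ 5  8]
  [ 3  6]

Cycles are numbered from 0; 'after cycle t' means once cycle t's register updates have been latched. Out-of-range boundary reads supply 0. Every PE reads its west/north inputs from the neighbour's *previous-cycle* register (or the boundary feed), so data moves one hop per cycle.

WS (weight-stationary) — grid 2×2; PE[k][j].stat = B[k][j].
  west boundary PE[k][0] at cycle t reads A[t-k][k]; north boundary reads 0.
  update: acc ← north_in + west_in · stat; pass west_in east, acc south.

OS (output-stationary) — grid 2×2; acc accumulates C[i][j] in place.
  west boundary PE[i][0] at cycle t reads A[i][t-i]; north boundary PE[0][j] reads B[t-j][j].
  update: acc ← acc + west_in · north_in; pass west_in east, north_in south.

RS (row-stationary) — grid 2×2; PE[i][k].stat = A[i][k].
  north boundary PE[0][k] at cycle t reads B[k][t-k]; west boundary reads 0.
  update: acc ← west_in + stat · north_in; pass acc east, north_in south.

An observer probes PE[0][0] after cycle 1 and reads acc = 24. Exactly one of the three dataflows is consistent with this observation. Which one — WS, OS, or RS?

dataflow = RS

Under WS (2×2), PE[0][0]:
  step 0 · PE0,0: acc=15; fwd→3 fwd↓15
  step 1 · PE0,0: acc=5; fwd→1 fwd↓5
Under OS (2×2), PE[0][0]:
  step 0 · PE0,0: acc=15; fwd→3 fwd↓5
  step 1 · PE0,0: acc=42; fwd→9 fwd↓3
Under RS (2×2), PE[0][0]:
  step 0 · PE0,0: acc=15; fwd→15 fwd↓5
  step 1 · PE0,0: acc=24; fwd→24 fwd↓8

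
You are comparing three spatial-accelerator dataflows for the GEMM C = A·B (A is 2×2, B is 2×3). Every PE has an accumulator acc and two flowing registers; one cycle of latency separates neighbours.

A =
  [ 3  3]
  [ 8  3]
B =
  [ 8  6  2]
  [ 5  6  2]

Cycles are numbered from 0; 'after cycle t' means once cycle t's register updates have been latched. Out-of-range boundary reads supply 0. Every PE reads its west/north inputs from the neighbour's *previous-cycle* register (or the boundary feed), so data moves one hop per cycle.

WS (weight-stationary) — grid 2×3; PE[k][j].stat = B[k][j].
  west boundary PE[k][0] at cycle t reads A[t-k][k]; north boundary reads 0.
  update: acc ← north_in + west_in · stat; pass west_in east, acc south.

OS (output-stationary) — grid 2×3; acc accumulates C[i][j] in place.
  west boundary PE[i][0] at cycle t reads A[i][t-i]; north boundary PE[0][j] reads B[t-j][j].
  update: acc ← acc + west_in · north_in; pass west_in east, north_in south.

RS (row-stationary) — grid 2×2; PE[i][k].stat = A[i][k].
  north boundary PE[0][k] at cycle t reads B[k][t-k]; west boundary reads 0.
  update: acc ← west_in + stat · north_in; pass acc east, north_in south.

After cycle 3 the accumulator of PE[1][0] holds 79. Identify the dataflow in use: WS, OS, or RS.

WS (2×3 grid), PE[1][0]:
  c0 r1c0: 0 / 0 / 0
  c1 r1c0: 39 / 3 / 39
  c2 r1c0: 79 / 3 / 79
  c3 r1c0: 0 / 0 / 0
OS (2×3 grid), PE[1][0]:
  c0 r1c0: 0 / 0 / 0
  c1 r1c0: 64 / 8 / 8
  c2 r1c0: 79 / 3 / 5
  c3 r1c0: 79 / 0 / 0
RS (2×2 grid), PE[1][0]:
  c0 r1c0: 0 / 0 / 0
  c1 r1c0: 64 / 64 / 8
  c2 r1c0: 48 / 48 / 6
  c3 r1c0: 16 / 16 / 2

dataflow = OS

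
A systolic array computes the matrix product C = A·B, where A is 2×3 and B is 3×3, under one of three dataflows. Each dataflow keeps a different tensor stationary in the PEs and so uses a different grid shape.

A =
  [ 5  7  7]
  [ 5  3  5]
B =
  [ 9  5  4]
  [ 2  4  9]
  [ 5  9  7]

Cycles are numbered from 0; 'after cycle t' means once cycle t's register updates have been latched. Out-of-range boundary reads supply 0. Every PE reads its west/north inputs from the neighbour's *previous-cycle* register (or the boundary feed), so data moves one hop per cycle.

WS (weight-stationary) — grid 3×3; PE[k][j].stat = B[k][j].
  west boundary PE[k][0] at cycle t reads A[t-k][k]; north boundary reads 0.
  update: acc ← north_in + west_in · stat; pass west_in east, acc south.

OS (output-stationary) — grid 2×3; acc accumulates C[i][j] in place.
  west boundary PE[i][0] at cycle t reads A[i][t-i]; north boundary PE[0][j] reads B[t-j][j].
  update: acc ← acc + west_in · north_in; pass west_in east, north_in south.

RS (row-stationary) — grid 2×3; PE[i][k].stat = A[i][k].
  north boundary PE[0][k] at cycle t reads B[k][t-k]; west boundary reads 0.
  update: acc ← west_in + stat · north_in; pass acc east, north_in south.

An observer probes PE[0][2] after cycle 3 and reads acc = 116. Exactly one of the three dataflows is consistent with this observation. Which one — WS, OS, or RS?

WS (3×3 grid), PE[0][2]:
  t=0 PE[0][2]: acc=0 h=0 v=0
  t=1 PE[0][2]: acc=0 h=0 v=0
  t=2 PE[0][2]: acc=20 h=5 v=20
  t=3 PE[0][2]: acc=20 h=5 v=20
OS (2×3 grid), PE[0][2]:
  t=0 PE[0][2]: acc=0 h=0 v=0
  t=1 PE[0][2]: acc=0 h=0 v=0
  t=2 PE[0][2]: acc=20 h=5 v=4
  t=3 PE[0][2]: acc=83 h=7 v=9
RS (2×3 grid), PE[0][2]:
  t=0 PE[0][2]: acc=0 h=0 v=0
  t=1 PE[0][2]: acc=0 h=0 v=0
  t=2 PE[0][2]: acc=94 h=94 v=5
  t=3 PE[0][2]: acc=116 h=116 v=9

dataflow = RS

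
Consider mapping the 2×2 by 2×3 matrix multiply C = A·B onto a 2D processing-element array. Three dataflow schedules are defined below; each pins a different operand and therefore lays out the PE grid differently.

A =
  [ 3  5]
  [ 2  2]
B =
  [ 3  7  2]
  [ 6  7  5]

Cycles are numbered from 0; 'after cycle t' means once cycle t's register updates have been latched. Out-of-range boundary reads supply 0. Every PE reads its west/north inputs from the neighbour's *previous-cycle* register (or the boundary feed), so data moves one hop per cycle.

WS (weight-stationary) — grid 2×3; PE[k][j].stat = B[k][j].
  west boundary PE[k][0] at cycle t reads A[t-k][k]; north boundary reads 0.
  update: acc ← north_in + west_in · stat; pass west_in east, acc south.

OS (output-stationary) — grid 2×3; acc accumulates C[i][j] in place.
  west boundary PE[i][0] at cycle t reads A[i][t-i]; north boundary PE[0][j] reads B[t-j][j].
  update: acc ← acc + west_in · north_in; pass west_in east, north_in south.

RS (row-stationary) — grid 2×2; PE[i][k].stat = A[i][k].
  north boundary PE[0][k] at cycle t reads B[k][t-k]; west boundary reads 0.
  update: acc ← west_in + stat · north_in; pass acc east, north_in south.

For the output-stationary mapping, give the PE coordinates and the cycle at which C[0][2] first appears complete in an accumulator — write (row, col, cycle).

Under OS, C[0][2] lands at PE[0][2]:
  c0 r0c2: 0 / 0 / 0
  c1 r0c2: 0 / 0 / 0
  c2 r0c2: 6 / 3 / 2
  c3 r0c2: 31 / 5 / 5

(row, col, cycle) = (0, 2, 3)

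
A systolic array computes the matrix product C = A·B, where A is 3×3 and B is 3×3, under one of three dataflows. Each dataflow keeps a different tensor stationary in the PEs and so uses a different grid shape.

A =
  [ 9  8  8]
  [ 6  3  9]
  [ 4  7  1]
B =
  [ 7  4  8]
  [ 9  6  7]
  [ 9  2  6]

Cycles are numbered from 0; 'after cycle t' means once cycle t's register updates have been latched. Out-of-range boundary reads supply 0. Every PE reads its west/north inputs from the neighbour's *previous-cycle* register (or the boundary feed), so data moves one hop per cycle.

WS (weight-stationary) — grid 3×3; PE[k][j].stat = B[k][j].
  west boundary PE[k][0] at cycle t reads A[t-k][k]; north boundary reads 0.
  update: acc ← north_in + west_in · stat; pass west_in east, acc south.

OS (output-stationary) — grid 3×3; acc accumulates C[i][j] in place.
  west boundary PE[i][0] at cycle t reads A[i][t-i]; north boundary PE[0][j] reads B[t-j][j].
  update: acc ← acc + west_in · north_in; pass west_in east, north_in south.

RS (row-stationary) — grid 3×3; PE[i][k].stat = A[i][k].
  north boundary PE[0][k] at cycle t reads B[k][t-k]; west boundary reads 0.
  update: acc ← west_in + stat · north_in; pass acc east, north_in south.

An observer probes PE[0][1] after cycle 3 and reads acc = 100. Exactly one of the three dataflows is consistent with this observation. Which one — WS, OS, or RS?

WS [3×3] PE[0][1] across cycles:
  step 0 · PE0,1: acc=0; fwd→0 fwd↓0
  step 1 · PE0,1: acc=36; fwd→9 fwd↓36
  step 2 · PE0,1: acc=24; fwd→6 fwd↓24
  step 3 · PE0,1: acc=16; fwd→4 fwd↓16
OS [3×3] PE[0][1] across cycles:
  step 0 · PE0,1: acc=0; fwd→0 fwd↓0
  step 1 · PE0,1: acc=36; fwd→9 fwd↓4
  step 2 · PE0,1: acc=84; fwd→8 fwd↓6
  step 3 · PE0,1: acc=100; fwd→8 fwd↓2
RS [3×3] PE[0][1] across cycles:
  step 0 · PE0,1: acc=0; fwd→0 fwd↓0
  step 1 · PE0,1: acc=135; fwd→135 fwd↓9
  step 2 · PE0,1: acc=84; fwd→84 fwd↓6
  step 3 · PE0,1: acc=128; fwd→128 fwd↓7

dataflow = OS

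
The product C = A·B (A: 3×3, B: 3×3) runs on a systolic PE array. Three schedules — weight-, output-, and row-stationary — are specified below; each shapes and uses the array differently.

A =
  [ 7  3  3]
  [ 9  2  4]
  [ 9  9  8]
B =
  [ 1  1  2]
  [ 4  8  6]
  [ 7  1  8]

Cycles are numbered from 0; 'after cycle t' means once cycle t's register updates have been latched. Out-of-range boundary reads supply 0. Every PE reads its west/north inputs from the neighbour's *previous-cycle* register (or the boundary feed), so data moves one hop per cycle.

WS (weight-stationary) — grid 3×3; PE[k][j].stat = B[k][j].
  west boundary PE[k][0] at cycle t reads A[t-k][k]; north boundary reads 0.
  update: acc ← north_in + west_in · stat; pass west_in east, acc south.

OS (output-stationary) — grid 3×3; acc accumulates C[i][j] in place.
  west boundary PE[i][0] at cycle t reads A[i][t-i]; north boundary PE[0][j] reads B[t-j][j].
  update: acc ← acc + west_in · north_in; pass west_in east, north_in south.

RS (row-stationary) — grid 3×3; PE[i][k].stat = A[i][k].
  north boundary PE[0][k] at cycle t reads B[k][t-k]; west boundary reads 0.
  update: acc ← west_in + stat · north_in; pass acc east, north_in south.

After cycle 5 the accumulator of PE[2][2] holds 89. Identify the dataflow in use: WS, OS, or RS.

dataflow = RS

Under WS (3×3), PE[2][2]:
  t=0 PE[2][2]: acc=0 h=0 v=0
  t=1 PE[2][2]: acc=0 h=0 v=0
  t=2 PE[2][2]: acc=0 h=0 v=0
  t=3 PE[2][2]: acc=0 h=0 v=0
  t=4 PE[2][2]: acc=56 h=3 v=56
  t=5 PE[2][2]: acc=62 h=4 v=62
Under OS (3×3), PE[2][2]:
  t=0 PE[2][2]: acc=0 h=0 v=0
  t=1 PE[2][2]: acc=0 h=0 v=0
  t=2 PE[2][2]: acc=0 h=0 v=0
  t=3 PE[2][2]: acc=0 h=0 v=0
  t=4 PE[2][2]: acc=18 h=9 v=2
  t=5 PE[2][2]: acc=72 h=9 v=6
Under RS (3×3), PE[2][2]:
  t=0 PE[2][2]: acc=0 h=0 v=0
  t=1 PE[2][2]: acc=0 h=0 v=0
  t=2 PE[2][2]: acc=0 h=0 v=0
  t=3 PE[2][2]: acc=0 h=0 v=0
  t=4 PE[2][2]: acc=101 h=101 v=7
  t=5 PE[2][2]: acc=89 h=89 v=1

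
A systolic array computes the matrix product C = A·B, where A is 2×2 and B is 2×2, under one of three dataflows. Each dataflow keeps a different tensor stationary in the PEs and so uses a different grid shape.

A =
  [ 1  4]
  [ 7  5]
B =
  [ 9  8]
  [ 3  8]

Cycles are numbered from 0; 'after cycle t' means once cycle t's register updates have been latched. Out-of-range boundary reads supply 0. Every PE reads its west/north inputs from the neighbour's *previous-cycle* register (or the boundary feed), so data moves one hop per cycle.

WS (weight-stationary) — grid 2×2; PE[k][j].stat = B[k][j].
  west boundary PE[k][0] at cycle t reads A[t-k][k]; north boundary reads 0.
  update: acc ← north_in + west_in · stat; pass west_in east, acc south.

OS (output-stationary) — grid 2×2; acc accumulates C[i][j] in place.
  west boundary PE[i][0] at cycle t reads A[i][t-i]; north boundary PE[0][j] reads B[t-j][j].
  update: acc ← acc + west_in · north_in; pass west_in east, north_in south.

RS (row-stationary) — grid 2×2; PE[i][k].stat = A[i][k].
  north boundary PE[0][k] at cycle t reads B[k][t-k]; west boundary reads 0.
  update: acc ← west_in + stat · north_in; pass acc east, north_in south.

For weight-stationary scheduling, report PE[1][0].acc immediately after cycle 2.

WS 2×2: PE[1][0] cycle-by-cycle (with neighbour feeds):
  [0] (0,0) acc=9 (h:1 v:9)
  [0] (1,0) acc=0 (h:0 v:0)
  [1] (0,0) acc=63 (h:7 v:63)
  [1] (1,0) acc=21 (h:4 v:21)
  [2] (0,0) acc=0 (h:0 v:0)
  [2] (1,0) acc=78 (h:5 v:78)

PE[1][0].acc = 78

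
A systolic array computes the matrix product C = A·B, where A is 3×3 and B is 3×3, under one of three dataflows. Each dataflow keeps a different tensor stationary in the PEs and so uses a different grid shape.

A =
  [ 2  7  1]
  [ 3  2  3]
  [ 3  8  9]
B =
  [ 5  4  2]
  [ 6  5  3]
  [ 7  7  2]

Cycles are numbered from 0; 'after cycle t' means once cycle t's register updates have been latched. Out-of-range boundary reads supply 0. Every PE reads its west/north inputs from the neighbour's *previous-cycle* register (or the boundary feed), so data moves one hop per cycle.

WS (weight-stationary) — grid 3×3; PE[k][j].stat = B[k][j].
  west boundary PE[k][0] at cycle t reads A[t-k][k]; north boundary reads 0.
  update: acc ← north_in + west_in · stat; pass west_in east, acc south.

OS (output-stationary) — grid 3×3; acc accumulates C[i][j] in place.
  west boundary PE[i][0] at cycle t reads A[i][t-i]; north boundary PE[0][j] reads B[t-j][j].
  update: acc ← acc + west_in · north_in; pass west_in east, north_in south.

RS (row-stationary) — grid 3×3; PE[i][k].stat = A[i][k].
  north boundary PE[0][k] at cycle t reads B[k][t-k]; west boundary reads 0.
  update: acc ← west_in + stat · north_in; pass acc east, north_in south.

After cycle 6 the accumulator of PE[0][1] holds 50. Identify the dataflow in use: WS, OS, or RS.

WS [3×3] PE[0][1] across cycles:
  cycle 0: PE[0][1] → acc 0, east 0, south 0
  cycle 1: PE[0][1] → acc 8, east 2, south 8
  cycle 2: PE[0][1] → acc 12, east 3, south 12
  cycle 3: PE[0][1] → acc 12, east 3, south 12
  cycle 4: PE[0][1] → acc 0, east 0, south 0
  cycle 5: PE[0][1] → acc 0, east 0, south 0
  cycle 6: PE[0][1] → acc 0, east 0, south 0
OS [3×3] PE[0][1] across cycles:
  cycle 0: PE[0][1] → acc 0, east 0, south 0
  cycle 1: PE[0][1] → acc 8, east 2, south 4
  cycle 2: PE[0][1] → acc 43, east 7, south 5
  cycle 3: PE[0][1] → acc 50, east 1, south 7
  cycle 4: PE[0][1] → acc 50, east 0, south 0
  cycle 5: PE[0][1] → acc 50, east 0, south 0
  cycle 6: PE[0][1] → acc 50, east 0, south 0
RS [3×3] PE[0][1] across cycles:
  cycle 0: PE[0][1] → acc 0, east 0, south 0
  cycle 1: PE[0][1] → acc 52, east 52, south 6
  cycle 2: PE[0][1] → acc 43, east 43, south 5
  cycle 3: PE[0][1] → acc 25, east 25, south 3
  cycle 4: PE[0][1] → acc 0, east 0, south 0
  cycle 5: PE[0][1] → acc 0, east 0, south 0
  cycle 6: PE[0][1] → acc 0, east 0, south 0

dataflow = OS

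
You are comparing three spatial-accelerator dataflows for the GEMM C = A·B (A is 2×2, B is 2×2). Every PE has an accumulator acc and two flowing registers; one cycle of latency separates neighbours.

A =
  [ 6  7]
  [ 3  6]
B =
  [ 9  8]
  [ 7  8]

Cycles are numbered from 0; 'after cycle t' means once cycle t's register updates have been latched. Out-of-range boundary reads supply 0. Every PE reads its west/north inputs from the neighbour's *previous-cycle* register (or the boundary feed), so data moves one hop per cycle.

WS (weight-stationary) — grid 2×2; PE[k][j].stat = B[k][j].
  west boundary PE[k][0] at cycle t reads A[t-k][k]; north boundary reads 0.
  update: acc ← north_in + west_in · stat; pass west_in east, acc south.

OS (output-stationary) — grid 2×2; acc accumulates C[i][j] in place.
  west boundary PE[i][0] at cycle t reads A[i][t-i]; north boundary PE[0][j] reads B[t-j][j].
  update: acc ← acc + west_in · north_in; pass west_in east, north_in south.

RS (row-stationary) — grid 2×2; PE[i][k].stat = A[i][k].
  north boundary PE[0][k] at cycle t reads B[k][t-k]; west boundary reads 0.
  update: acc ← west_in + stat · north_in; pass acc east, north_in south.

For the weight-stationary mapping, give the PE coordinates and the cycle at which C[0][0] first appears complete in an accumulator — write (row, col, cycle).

WS: C[0][0] accumulates in PE[1][0]:
  c0 r1c0: 0 / 0 / 0
  c1 r1c0: 103 / 7 / 103

(row, col, cycle) = (1, 0, 1)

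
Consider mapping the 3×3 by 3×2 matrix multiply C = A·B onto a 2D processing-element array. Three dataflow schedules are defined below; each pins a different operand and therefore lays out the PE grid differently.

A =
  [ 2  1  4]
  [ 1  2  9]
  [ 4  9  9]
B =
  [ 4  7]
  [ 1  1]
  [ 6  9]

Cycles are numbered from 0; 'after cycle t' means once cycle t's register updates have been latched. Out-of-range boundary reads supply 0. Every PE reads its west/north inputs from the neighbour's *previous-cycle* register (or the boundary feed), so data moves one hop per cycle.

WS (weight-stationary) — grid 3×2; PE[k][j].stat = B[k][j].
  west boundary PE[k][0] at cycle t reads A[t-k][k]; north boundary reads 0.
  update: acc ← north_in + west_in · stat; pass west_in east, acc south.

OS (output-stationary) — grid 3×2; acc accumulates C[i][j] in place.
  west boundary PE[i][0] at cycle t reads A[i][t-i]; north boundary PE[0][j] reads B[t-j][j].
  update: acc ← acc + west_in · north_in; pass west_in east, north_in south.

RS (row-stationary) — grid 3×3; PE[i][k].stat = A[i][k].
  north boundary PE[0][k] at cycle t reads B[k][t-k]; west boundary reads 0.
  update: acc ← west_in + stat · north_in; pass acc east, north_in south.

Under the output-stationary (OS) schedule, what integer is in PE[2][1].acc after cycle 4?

PE[2][1].acc = 37

OS on a 3×2 grid — tracing PE[2][1] and its feeders:
  cycle 0: PE[1][1] → acc 0, east 0, south 0
  cycle 0: PE[2][0] → acc 0, east 0, south 0
  cycle 0: PE[2][1] → acc 0, east 0, south 0
  cycle 1: PE[1][1] → acc 0, east 0, south 0
  cycle 1: PE[2][0] → acc 0, east 0, south 0
  cycle 1: PE[2][1] → acc 0, east 0, south 0
  cycle 2: PE[1][1] → acc 7, east 1, south 7
  cycle 2: PE[2][0] → acc 16, east 4, south 4
  cycle 2: PE[2][1] → acc 0, east 0, south 0
  cycle 3: PE[1][1] → acc 9, east 2, south 1
  cycle 3: PE[2][0] → acc 25, east 9, south 1
  cycle 3: PE[2][1] → acc 28, east 4, south 7
  cycle 4: PE[1][1] → acc 90, east 9, south 9
  cycle 4: PE[2][0] → acc 79, east 9, south 6
  cycle 4: PE[2][1] → acc 37, east 9, south 1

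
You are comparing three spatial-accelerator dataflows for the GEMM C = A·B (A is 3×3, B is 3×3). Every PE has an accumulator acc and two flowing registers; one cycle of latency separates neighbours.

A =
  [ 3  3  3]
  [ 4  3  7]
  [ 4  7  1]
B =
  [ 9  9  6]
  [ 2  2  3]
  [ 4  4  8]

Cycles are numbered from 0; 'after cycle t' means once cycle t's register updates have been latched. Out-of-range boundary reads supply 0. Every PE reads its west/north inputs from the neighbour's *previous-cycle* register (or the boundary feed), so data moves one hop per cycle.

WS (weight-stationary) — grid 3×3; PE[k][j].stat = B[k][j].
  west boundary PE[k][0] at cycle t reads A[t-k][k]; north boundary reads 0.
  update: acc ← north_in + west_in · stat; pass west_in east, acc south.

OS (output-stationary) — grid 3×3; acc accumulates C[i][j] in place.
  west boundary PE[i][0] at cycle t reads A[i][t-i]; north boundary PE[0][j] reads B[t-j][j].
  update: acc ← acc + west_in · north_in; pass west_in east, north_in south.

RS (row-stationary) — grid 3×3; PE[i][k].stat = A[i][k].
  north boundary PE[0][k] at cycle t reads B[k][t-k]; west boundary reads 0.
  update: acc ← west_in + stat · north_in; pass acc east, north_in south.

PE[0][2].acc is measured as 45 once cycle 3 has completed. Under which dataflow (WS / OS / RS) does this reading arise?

dataflow = RS

— WS: 3×3; PE[0][2] trace:
  @0  [0,2]  acc 0  |  →0  ↓0
  @1  [0,2]  acc 0  |  →0  ↓0
  @2  [0,2]  acc 18  |  →3  ↓18
  @3  [0,2]  acc 24  |  →4  ↓24
— OS: 3×3; PE[0][2] trace:
  @0  [0,2]  acc 0  |  →0  ↓0
  @1  [0,2]  acc 0  |  →0  ↓0
  @2  [0,2]  acc 18  |  →3  ↓6
  @3  [0,2]  acc 27  |  →3  ↓3
— RS: 3×3; PE[0][2] trace:
  @0  [0,2]  acc 0  |  →0  ↓0
  @1  [0,2]  acc 0  |  →0  ↓0
  @2  [0,2]  acc 45  |  →45  ↓4
  @3  [0,2]  acc 45  |  →45  ↓4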